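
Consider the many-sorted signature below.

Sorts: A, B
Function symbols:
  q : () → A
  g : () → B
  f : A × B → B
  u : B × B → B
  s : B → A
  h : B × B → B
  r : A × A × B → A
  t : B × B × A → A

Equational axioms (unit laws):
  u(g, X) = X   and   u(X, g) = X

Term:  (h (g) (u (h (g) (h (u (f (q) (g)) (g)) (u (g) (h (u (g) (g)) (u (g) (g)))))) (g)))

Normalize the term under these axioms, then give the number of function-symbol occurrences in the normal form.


1. (h (g) (u (h (g) (h (u (f (q) (g)) (g)) (u (g) (h (u (g) (g)) (u (g) (g)))))) (g)))  →  (h (g) (h (g) (h (u (f (q) (g)) (g)) (u (g) (h (u (g) (g)) (u (g) (g)))))))
2. (h (g) (h (g) (h (u (f (q) (g)) (g)) (u (g) (h (u (g) (g)) (u (g) (g)))))))  →  (h (g) (h (g) (h (f (q) (g)) (u (g) (h (u (g) (g)) (u (g) (g)))))))
3. (h (g) (h (g) (h (f (q) (g)) (u (g) (h (u (g) (g)) (u (g) (g)))))))  →  (h (g) (h (g) (h (f (q) (g)) (h (u (g) (g)) (u (g) (g))))))
4. (h (g) (h (g) (h (f (q) (g)) (h (u (g) (g)) (u (g) (g))))))  →  (h (g) (h (g) (h (f (q) (g)) (h (g) (u (g) (g))))))
5. (h (g) (h (g) (h (f (q) (g)) (h (g) (u (g) (g))))))  →  (h (g) (h (g) (h (f (q) (g)) (h (g) (g)))))
normal form: (h (g) (h (g) (h (f (q) (g)) (h (g) (g)))))

size = 11


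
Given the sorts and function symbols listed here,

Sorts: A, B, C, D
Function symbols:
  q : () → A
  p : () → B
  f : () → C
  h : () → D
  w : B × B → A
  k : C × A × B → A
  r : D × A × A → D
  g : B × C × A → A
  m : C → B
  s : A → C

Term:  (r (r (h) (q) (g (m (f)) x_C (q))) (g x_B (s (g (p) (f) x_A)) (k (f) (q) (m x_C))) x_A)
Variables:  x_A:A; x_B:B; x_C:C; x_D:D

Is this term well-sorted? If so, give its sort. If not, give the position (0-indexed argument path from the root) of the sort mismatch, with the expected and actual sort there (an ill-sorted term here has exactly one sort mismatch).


    (h) : D
    (q) : A
        (f) : C
      (m (f)) : B
      x_C : C
      (q) : A
    (g (m (f)) x_C (q)) : A
  (r (h) (q) (g (m (f)) x_C (q))) : D
    x_B : B
        (p) : B
        (f) : C
        x_A : A
      (g (p) (f) x_A) : A
    (s (g (p) (f) x_A)) : C
      (f) : C
      (q) : A
        x_C : C
      (m x_C) : B
    (k (f) (q) (m x_C)) : A
  (g x_B (s (g (p) (f) x_A)) (k (f) (q) (m x_C))) : A
  x_A : A
(r (r (h) (q) (g (m (f)) x_C (q))) (g x_B (s (g (p) (f) x_A)) (k (f) (q) (m x_C))) x_A) : D

well-sorted; sort = D


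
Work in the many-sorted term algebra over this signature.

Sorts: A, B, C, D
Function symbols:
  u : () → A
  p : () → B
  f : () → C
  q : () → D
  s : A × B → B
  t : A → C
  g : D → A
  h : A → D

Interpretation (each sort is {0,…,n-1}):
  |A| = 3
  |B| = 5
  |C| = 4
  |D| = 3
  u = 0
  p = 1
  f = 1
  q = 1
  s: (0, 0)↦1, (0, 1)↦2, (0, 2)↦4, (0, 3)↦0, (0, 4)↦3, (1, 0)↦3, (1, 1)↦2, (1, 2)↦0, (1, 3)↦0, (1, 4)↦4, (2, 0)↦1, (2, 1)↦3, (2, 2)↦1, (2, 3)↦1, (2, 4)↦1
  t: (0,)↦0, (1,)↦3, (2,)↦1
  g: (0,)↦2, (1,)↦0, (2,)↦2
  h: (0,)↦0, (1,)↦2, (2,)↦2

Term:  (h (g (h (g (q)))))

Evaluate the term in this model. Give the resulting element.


  q = 1
  (g (q)) = g(1,) = 0
  (h (g (q))) = h(0,) = 0
  (g (h (g (q)))) = g(0,) = 2
  (h (g (h (g (q))))) = h(2,) = 2

value = 2


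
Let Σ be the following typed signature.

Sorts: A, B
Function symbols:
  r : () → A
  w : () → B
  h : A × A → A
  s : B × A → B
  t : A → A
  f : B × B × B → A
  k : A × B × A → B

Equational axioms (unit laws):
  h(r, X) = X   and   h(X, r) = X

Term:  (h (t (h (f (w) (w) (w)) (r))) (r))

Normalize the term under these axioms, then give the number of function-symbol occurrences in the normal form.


1. (h (t (h (f (w) (w) (w)) (r))) (r))  →  (t (h (f (w) (w) (w)) (r)))
2. (t (h (f (w) (w) (w)) (r)))  →  (t (f (w) (w) (w)))
normal form: (t (f (w) (w) (w)))

size = 5


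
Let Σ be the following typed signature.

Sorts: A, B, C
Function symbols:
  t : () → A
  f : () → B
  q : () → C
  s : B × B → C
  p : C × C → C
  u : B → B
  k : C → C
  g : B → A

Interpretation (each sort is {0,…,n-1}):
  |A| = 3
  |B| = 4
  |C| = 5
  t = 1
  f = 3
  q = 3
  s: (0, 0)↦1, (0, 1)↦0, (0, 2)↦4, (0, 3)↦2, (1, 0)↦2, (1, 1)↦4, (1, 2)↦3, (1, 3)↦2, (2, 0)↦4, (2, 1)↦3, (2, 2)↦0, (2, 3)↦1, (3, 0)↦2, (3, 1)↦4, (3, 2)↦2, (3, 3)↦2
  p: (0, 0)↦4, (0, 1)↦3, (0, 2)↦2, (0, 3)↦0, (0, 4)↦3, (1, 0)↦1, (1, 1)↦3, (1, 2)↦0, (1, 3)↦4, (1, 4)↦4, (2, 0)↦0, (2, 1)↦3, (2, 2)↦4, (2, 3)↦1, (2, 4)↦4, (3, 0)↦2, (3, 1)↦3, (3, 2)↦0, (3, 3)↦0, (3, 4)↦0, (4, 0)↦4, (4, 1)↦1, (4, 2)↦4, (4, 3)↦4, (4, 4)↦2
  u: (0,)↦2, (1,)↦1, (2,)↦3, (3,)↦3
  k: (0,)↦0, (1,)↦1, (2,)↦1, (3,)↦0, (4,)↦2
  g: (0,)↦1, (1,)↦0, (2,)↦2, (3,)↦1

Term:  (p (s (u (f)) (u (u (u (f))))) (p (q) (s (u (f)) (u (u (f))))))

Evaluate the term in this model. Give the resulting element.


  f = 3
  (u (f)) = u(3,) = 3
  f = 3
  (u (f)) = u(3,) = 3
  (u (u (f))) = u(3,) = 3
  (u (u (u (f)))) = u(3,) = 3
  (s (u (f)) (u (u (u (f))))) = s(3, 3) = 2
  q = 3
  f = 3
  (u (f)) = u(3,) = 3
  f = 3
  (u (f)) = u(3,) = 3
  (u (u (f))) = u(3,) = 3
  (s (u (f)) (u (u (f)))) = s(3, 3) = 2
  (p (q) (s (u (f)) (u (u (f))))) = p(3, 2) = 0
  (p (s (u (f)) (u (u (u (f))))) (p (q) (s (u (f)) (u (u (f)))))) = p(2, 0) = 0

value = 0


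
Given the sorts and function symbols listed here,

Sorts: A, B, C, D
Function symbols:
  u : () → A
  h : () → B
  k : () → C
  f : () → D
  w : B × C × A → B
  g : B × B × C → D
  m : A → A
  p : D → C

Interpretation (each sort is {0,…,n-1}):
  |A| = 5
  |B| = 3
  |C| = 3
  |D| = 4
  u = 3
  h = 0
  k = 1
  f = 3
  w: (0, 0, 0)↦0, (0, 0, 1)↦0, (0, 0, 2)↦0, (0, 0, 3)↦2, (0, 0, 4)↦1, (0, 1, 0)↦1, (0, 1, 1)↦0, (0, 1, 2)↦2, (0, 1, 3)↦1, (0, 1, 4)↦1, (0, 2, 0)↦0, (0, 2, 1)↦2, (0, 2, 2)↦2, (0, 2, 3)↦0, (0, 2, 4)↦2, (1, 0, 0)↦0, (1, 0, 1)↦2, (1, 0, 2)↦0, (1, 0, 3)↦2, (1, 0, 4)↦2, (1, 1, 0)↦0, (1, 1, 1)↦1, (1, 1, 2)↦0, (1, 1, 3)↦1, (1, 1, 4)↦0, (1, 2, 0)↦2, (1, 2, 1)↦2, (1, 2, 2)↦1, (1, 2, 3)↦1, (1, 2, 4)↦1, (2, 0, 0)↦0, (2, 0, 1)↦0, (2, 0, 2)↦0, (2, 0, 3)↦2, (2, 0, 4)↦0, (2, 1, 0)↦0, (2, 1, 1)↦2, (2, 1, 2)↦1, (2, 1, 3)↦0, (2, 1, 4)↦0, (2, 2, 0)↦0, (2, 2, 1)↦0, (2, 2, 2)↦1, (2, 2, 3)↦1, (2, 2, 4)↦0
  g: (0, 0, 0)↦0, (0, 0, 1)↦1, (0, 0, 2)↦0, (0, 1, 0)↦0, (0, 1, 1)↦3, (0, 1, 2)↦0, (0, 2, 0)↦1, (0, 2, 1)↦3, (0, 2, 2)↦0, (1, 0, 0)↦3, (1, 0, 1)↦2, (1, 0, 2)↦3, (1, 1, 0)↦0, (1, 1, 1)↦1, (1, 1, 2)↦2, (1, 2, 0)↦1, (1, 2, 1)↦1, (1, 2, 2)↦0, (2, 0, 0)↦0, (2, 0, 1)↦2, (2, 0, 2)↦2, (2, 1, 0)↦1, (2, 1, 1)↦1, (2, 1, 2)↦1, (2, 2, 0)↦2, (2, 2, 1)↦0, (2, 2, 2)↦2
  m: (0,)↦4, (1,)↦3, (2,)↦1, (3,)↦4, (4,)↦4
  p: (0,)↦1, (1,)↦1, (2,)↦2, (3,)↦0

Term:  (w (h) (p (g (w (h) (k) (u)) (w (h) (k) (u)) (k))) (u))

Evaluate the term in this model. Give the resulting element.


value = 1

  h = 0
  h = 0
  k = 1
  u = 3
  (w (h) (k) (u)) = w(0, 1, 3) = 1
  h = 0
  k = 1
  u = 3
  (w (h) (k) (u)) = w(0, 1, 3) = 1
  k = 1
  (g (w (h) (k) (u)) (w (h) (k) (u)) (k)) = g(1, 1, 1) = 1
  (p (g (w (h) (k) (u)) (w (h) (k) (u)) (k))) = p(1,) = 1
  u = 3
  (w (h) (p (g (w (h) (k) (u)) (w (h) (k) (u)) (k))) (u)) = w(0, 1, 3) = 1


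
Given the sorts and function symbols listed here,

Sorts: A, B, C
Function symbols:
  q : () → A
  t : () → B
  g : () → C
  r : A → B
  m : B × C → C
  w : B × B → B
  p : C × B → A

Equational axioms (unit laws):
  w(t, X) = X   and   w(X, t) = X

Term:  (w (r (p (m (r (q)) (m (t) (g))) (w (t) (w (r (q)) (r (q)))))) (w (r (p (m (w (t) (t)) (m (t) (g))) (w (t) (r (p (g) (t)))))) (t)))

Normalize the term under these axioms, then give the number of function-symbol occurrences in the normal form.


size = 25

1. (w (r (p (m (r (q)) (m (t) (g))) (w (t) (w (r (q)) (r (q)))))) (w (r (p (m (w (t) (t)) (m (t) (g))) (w (t) (r (p (g) (t)))))) (t)))  →  (w (r (p (m (r (q)) (m (t) (g))) (w (r (q)) (r (q))))) (w (r (p (m (w (t) (t)) (m (t) (g))) (w (t) (r (p (g) (t)))))) (t)))
2. (w (r (p (m (r (q)) (m (t) (g))) (w (r (q)) (r (q))))) (w (r (p (m (w (t) (t)) (m (t) (g))) (w (t) (r (p (g) (t)))))) (t)))  →  (w (r (p (m (r (q)) (m (t) (g))) (w (r (q)) (r (q))))) (r (p (m (w (t) (t)) (m (t) (g))) (w (t) (r (p (g) (t)))))))
3. (w (r (p (m (r (q)) (m (t) (g))) (w (r (q)) (r (q))))) (r (p (m (w (t) (t)) (m (t) (g))) (w (t) (r (p (g) (t)))))))  →  (w (r (p (m (r (q)) (m (t) (g))) (w (r (q)) (r (q))))) (r (p (m (t) (m (t) (g))) (w (t) (r (p (g) (t)))))))
4. (w (r (p (m (r (q)) (m (t) (g))) (w (r (q)) (r (q))))) (r (p (m (t) (m (t) (g))) (w (t) (r (p (g) (t)))))))  →  (w (r (p (m (r (q)) (m (t) (g))) (w (r (q)) (r (q))))) (r (p (m (t) (m (t) (g))) (r (p (g) (t))))))
normal form: (w (r (p (m (r (q)) (m (t) (g))) (w (r (q)) (r (q))))) (r (p (m (t) (m (t) (g))) (r (p (g) (t))))))


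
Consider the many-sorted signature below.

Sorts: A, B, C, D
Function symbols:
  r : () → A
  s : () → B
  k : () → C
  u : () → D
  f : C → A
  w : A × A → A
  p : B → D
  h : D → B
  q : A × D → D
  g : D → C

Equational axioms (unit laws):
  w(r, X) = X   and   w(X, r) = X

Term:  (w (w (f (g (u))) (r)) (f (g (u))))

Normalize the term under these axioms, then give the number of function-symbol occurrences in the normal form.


size = 7

1. (w (w (f (g (u))) (r)) (f (g (u))))  →  (w (f (g (u))) (f (g (u))))
normal form: (w (f (g (u))) (f (g (u))))


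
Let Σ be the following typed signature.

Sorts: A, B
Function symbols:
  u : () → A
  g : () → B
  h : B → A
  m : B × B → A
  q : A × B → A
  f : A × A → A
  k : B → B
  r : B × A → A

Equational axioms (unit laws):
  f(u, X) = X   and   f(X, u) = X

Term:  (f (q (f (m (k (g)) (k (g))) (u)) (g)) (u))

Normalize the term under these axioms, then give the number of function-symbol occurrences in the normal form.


size = 7

1. (f (q (f (m (k (g)) (k (g))) (u)) (g)) (u))  →  (q (f (m (k (g)) (k (g))) (u)) (g))
2. (q (f (m (k (g)) (k (g))) (u)) (g))  →  (q (m (k (g)) (k (g))) (g))
normal form: (q (m (k (g)) (k (g))) (g))


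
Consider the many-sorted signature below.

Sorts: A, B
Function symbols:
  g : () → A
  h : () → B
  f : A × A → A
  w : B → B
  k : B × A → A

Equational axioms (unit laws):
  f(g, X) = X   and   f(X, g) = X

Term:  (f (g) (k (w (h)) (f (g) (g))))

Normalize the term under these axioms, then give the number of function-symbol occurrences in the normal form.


size = 4

1. (f (g) (k (w (h)) (f (g) (g))))  →  (k (w (h)) (f (g) (g)))
2. (k (w (h)) (f (g) (g)))  →  (k (w (h)) (g))
normal form: (k (w (h)) (g))


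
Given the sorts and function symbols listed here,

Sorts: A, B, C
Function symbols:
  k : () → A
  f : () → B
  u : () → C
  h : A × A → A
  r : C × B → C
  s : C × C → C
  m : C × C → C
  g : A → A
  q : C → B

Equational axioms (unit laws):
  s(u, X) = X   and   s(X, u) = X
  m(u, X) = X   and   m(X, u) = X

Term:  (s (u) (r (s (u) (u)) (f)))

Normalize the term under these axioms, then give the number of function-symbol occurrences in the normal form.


1. (s (u) (r (s (u) (u)) (f)))  →  (r (s (u) (u)) (f))
2. (r (s (u) (u)) (f))  →  (r (u) (f))
normal form: (r (u) (f))

size = 3


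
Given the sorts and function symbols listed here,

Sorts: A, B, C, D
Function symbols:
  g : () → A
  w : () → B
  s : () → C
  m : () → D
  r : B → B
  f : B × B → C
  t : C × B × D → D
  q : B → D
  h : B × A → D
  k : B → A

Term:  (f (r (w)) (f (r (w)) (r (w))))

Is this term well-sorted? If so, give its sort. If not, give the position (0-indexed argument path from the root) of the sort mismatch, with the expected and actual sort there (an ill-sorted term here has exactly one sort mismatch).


    (w) : B
  (r (w)) : B
      (w) : B
    (r (w)) : B
      (w) : B
    (r (w)) : B
  (f (r (w)) (r (w))) : C
(f (r (w)) (f (r (w)) (r (w)))) : ✗ arg 1 at [1] has sort C, expected B

ill-sorted at position [1]: expected B, got C


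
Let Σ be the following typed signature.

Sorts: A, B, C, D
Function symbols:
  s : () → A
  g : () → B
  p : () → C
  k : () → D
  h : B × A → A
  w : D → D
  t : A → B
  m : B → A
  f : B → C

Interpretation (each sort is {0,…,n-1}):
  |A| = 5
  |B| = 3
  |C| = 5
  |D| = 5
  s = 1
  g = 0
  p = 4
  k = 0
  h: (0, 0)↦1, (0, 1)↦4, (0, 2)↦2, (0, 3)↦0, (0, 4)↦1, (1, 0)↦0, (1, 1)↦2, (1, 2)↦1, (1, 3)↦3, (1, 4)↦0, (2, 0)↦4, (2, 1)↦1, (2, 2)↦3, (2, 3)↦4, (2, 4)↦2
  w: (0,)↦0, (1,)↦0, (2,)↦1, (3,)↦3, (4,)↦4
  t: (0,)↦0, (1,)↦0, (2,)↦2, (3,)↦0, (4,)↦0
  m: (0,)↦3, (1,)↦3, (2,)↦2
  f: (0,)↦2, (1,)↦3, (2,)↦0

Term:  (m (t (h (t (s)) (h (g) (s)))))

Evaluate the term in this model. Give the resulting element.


  s = 1
  (t (s)) = t(1,) = 0
  g = 0
  s = 1
  (h (g) (s)) = h(0, 1) = 4
  (h (t (s)) (h (g) (s))) = h(0, 4) = 1
  (t (h (t (s)) (h (g) (s)))) = t(1,) = 0
  (m (t (h (t (s)) (h (g) (s))))) = m(0,) = 3

value = 3


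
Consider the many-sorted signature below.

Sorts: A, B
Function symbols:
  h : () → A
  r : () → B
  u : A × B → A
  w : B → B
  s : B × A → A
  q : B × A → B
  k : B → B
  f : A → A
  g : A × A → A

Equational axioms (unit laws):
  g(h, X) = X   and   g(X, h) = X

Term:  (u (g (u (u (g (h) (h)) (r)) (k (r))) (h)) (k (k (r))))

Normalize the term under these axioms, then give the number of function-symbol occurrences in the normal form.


size = 10

1. (u (g (u (u (g (h) (h)) (r)) (k (r))) (h)) (k (k (r))))  →  (u (u (u (g (h) (h)) (r)) (k (r))) (k (k (r))))
2. (u (u (u (g (h) (h)) (r)) (k (r))) (k (k (r))))  →  (u (u (u (h) (r)) (k (r))) (k (k (r))))
normal form: (u (u (u (h) (r)) (k (r))) (k (k (r))))


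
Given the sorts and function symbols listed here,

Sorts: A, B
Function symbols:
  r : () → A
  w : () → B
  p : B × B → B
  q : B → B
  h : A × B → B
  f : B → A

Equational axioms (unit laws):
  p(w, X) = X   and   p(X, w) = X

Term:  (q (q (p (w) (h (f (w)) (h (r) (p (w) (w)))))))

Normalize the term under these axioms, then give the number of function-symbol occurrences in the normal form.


1. (q (q (p (w) (h (f (w)) (h (r) (p (w) (w)))))))  →  (q (q (h (f (w)) (h (r) (p (w) (w))))))
2. (q (q (h (f (w)) (h (r) (p (w) (w))))))  →  (q (q (h (f (w)) (h (r) (w)))))
normal form: (q (q (h (f (w)) (h (r) (w)))))

size = 8


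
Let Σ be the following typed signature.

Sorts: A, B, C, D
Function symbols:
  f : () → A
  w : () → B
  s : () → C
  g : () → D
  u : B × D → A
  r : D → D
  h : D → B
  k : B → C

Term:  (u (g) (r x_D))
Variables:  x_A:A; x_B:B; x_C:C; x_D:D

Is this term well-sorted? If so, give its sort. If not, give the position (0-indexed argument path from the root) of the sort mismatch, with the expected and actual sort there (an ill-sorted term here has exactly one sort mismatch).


  (g) : D
    x_D : D
  (r x_D) : D
(u (g) (r x_D)) : ✗ arg 0 at [0] has sort D, expected B

ill-sorted at position [0]: expected B, got D


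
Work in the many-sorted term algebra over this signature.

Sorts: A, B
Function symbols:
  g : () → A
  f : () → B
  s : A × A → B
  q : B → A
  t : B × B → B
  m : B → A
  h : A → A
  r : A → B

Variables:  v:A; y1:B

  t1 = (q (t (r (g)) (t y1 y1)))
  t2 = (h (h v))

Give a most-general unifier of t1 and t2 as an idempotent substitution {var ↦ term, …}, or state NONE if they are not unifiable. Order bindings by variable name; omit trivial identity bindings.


NONE (not unifiable)

head clash or occurs-check failure — not unifiable


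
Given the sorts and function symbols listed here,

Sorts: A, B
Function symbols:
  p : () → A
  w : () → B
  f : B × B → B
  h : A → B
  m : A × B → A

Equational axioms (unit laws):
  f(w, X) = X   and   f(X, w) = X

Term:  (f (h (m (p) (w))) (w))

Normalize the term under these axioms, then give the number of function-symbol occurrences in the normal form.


1. (f (h (m (p) (w))) (w))  →  (h (m (p) (w)))
normal form: (h (m (p) (w)))

size = 4


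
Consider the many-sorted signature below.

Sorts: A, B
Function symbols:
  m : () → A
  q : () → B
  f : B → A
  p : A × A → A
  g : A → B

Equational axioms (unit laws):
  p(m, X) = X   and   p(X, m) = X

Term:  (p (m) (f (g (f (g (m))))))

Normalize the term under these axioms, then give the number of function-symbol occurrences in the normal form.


size = 5

1. (p (m) (f (g (f (g (m))))))  →  (f (g (f (g (m)))))
normal form: (f (g (f (g (m)))))


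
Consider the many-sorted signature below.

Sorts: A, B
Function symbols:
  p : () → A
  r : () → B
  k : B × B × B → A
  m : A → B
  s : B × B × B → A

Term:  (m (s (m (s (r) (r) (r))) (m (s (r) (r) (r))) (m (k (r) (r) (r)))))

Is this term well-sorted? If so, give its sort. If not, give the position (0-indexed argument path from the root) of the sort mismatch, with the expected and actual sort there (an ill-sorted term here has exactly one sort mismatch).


        (r) : B
        (r) : B
        (r) : B
      (s (r) (r) (r)) : A
    (m (s (r) (r) (r))) : B
        (r) : B
        (r) : B
        (r) : B
      (s (r) (r) (r)) : A
    (m (s (r) (r) (r))) : B
        (r) : B
        (r) : B
        (r) : B
      (k (r) (r) (r)) : A
    (m (k (r) (r) (r))) : B
  (s (m (s (r) (r) (r))) (m (s (r) (r) (r))) (m (k (r) (r) (r)))) : A
(m (s (m (s (r) (r) (r))) (m (s (r) (r) (r))) (m (k (r) (r) (r))))) : B

well-sorted; sort = B


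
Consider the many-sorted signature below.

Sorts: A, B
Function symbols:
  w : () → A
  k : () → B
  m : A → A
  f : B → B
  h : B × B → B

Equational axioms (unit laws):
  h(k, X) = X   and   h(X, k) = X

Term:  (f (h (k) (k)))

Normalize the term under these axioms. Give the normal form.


1. (f (h (k) (k)))  →  (f (k))

normal form = (f (k))


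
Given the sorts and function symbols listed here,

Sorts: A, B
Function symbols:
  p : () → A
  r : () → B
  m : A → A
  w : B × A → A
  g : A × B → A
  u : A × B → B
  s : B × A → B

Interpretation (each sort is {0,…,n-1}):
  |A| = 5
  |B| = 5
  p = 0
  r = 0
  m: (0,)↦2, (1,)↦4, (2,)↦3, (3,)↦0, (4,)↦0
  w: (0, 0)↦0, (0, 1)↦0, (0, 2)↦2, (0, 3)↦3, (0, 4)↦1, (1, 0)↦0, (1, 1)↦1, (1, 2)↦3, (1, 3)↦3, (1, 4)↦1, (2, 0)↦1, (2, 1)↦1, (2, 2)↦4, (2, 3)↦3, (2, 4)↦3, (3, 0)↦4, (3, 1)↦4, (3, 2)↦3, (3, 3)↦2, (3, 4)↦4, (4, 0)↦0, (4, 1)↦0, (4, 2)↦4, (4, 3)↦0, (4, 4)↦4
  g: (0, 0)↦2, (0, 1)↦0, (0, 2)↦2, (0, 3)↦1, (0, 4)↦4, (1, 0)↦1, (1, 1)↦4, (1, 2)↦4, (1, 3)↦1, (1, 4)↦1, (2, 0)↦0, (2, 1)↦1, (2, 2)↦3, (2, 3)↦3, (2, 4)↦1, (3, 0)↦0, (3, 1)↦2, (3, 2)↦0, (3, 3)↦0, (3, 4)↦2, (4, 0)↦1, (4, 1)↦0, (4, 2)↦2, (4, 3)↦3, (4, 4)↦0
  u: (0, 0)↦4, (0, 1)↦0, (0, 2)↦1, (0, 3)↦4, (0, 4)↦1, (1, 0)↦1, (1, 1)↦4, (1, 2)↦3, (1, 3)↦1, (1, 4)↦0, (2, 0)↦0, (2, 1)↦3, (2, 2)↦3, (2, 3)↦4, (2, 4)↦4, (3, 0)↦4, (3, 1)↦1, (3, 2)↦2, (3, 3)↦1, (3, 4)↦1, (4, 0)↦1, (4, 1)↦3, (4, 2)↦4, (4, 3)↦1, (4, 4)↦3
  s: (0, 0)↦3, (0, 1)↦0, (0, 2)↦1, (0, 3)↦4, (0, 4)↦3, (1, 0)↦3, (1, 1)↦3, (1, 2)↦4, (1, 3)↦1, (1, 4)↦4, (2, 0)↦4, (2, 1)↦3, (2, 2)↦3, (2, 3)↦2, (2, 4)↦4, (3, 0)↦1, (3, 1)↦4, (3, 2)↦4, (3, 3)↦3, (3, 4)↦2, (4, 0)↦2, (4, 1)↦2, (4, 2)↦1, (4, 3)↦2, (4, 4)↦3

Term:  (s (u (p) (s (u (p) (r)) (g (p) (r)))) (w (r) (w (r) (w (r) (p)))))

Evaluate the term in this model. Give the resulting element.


value = 3

  p = 0
  p = 0
  r = 0
  (u (p) (r)) = u(0, 0) = 4
  p = 0
  r = 0
  (g (p) (r)) = g(0, 0) = 2
  (s (u (p) (r)) (g (p) (r))) = s(4, 2) = 1
  (u (p) (s (u (p) (r)) (g (p) (r)))) = u(0, 1) = 0
  r = 0
  r = 0
  r = 0
  p = 0
  (w (r) (p)) = w(0, 0) = 0
  (w (r) (w (r) (p))) = w(0, 0) = 0
  (w (r) (w (r) (w (r) (p)))) = w(0, 0) = 0
  (s (u (p) (s (u (p) (r)) (g (p) (r)))) (w (r) (w (r) (w (r) (p))))) = s(0, 0) = 3


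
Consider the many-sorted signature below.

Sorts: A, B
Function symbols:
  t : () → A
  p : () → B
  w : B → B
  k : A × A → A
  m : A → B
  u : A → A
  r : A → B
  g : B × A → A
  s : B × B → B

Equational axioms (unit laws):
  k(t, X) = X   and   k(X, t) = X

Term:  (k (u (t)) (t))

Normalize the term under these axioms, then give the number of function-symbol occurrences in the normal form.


1. (k (u (t)) (t))  →  (u (t))
normal form: (u (t))

size = 2


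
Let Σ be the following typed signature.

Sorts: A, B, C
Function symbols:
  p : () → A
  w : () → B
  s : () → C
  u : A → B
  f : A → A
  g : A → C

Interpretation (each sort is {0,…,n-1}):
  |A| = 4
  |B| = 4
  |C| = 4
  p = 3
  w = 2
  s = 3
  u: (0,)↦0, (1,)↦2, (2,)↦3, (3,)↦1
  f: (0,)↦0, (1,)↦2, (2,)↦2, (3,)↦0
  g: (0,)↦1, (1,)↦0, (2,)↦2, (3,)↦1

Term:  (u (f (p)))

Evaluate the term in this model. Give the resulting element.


  p = 3
  (f (p)) = f(3,) = 0
  (u (f (p))) = u(0,) = 0

value = 0


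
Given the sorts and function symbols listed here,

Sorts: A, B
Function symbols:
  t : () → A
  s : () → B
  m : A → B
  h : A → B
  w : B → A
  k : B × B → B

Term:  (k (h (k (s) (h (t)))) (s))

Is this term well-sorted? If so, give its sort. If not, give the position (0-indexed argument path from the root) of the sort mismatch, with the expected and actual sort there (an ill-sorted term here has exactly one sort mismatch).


ill-sorted at position [0, 0]: expected A, got B

      (s) : B
        (t) : A
      (h (t)) : B
    (k (s) (h (t))) : B
  (h (k (s) (h (t)))) : ✗ arg 0 at [0, 0] has sort B, expected A
  (s) : B


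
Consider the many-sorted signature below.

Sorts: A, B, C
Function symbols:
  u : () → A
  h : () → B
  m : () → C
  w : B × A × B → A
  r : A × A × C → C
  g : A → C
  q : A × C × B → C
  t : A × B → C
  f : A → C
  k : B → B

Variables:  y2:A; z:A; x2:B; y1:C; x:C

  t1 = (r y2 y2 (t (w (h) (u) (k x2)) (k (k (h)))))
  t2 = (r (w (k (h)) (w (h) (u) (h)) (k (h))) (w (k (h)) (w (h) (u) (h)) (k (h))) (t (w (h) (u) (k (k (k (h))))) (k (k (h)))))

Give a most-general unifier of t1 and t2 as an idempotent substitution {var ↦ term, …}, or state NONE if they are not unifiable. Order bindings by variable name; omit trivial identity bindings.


{x2 ↦ (k (k (h))), y2 ↦ (w (k (h)) (w (h) (u) (h)) (k (h)))}


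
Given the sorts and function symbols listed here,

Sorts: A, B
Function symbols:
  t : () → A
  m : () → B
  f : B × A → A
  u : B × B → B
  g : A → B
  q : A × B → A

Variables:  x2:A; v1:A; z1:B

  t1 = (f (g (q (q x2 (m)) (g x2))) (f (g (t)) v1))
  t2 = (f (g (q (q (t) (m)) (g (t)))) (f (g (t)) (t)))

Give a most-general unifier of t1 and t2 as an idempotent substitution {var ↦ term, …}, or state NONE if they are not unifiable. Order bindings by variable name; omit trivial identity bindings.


{v1 ↦ (t), x2 ↦ (t)}


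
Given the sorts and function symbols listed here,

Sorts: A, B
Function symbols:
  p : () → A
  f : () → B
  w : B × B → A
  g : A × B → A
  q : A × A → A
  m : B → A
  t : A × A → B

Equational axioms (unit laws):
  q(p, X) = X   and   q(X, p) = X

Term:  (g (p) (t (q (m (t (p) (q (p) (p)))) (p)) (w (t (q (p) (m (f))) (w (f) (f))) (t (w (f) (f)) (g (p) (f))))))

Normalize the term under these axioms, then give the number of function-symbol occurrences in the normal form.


size = 21

1. (g (p) (t (q (m (t (p) (q (p) (p)))) (p)) (w (t (q (p) (m (f))) (w (f) (f))) (t (w (f) (f)) (g (p) (f))))))  →  (g (p) (t (m (t (p) (q (p) (p)))) (w (t (q (p) (m (f))) (w (f) (f))) (t (w (f) (f)) (g (p) (f))))))
2. (g (p) (t (m (t (p) (q (p) (p)))) (w (t (q (p) (m (f))) (w (f) (f))) (t (w (f) (f)) (g (p) (f))))))  →  (g (p) (t (m (t (p) (p))) (w (t (q (p) (m (f))) (w (f) (f))) (t (w (f) (f)) (g (p) (f))))))
3. (g (p) (t (m (t (p) (p))) (w (t (q (p) (m (f))) (w (f) (f))) (t (w (f) (f)) (g (p) (f))))))  →  (g (p) (t (m (t (p) (p))) (w (t (m (f)) (w (f) (f))) (t (w (f) (f)) (g (p) (f))))))
normal form: (g (p) (t (m (t (p) (p))) (w (t (m (f)) (w (f) (f))) (t (w (f) (f)) (g (p) (f))))))


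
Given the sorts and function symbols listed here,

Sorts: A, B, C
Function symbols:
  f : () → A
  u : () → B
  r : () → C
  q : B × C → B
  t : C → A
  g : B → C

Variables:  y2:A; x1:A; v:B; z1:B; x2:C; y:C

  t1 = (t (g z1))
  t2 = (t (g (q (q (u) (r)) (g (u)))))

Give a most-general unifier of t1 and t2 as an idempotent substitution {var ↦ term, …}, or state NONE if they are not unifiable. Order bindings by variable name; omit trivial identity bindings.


{z1 ↦ (q (q (u) (r)) (g (u)))}


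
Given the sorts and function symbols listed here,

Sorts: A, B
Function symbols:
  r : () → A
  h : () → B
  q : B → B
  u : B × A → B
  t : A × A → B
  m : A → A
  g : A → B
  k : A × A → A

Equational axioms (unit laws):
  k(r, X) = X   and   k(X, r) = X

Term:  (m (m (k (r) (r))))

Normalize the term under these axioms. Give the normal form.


normal form = (m (m (r)))

1. (m (m (k (r) (r))))  →  (m (m (r)))


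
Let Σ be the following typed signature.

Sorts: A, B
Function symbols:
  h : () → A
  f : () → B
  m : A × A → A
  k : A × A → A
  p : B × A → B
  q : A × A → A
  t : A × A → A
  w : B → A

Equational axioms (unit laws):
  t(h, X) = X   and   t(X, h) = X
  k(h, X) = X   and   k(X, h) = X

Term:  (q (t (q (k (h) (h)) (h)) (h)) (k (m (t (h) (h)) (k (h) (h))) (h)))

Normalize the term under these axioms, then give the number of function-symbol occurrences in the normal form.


size = 7

1. (q (t (q (k (h) (h)) (h)) (h)) (k (m (t (h) (h)) (k (h) (h))) (h)))  →  (q (q (k (h) (h)) (h)) (k (m (t (h) (h)) (k (h) (h))) (h)))
2. (q (q (k (h) (h)) (h)) (k (m (t (h) (h)) (k (h) (h))) (h)))  →  (q (q (h) (h)) (k (m (t (h) (h)) (k (h) (h))) (h)))
3. (q (q (h) (h)) (k (m (t (h) (h)) (k (h) (h))) (h)))  →  (q (q (h) (h)) (m (t (h) (h)) (k (h) (h))))
4. (q (q (h) (h)) (m (t (h) (h)) (k (h) (h))))  →  (q (q (h) (h)) (m (h) (k (h) (h))))
5. (q (q (h) (h)) (m (h) (k (h) (h))))  →  (q (q (h) (h)) (m (h) (h)))
normal form: (q (q (h) (h)) (m (h) (h)))


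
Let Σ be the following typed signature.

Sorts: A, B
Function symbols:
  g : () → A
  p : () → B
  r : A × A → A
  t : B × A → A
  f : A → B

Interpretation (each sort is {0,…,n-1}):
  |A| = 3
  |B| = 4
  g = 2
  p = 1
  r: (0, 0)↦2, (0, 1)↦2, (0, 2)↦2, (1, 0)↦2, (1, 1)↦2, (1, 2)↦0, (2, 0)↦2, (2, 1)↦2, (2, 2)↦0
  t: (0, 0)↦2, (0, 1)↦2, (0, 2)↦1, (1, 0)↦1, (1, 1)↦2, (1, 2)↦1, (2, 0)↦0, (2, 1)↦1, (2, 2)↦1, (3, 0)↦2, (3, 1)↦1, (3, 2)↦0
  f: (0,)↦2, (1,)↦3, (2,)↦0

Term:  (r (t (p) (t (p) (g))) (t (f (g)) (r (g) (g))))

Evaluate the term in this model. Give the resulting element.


  p = 1
  p = 1
  g = 2
  (t (p) (g)) = t(1, 2) = 1
  (t (p) (t (p) (g))) = t(1, 1) = 2
  g = 2
  (f (g)) = f(2,) = 0
  g = 2
  g = 2
  (r (g) (g)) = r(2, 2) = 0
  (t (f (g)) (r (g) (g))) = t(0, 0) = 2
  (r (t (p) (t (p) (g))) (t (f (g)) (r (g) (g)))) = r(2, 2) = 0

value = 0


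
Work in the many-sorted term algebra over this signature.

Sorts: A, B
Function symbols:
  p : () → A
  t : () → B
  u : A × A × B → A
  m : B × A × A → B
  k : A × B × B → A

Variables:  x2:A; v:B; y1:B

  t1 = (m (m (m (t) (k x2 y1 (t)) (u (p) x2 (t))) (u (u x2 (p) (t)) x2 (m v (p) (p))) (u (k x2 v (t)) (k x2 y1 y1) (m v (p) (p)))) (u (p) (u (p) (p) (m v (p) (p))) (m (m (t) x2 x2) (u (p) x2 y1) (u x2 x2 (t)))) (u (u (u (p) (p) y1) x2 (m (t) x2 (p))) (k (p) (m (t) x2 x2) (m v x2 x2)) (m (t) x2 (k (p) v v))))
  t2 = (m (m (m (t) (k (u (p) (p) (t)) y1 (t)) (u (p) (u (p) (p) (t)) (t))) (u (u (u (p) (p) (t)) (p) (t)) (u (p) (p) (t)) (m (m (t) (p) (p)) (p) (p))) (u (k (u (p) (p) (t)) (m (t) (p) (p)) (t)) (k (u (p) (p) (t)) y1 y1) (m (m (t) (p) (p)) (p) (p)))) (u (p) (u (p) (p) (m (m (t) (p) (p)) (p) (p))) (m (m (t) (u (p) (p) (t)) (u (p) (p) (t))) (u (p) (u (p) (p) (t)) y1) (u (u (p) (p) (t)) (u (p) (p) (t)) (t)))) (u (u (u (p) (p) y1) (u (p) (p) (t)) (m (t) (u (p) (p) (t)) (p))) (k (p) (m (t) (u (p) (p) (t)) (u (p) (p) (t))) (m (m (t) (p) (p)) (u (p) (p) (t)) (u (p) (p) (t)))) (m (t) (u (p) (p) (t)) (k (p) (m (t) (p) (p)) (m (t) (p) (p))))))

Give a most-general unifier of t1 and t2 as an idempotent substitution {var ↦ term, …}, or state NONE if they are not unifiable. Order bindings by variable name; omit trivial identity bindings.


{v ↦ (m (t) (p) (p)), x2 ↦ (u (p) (p) (t))}


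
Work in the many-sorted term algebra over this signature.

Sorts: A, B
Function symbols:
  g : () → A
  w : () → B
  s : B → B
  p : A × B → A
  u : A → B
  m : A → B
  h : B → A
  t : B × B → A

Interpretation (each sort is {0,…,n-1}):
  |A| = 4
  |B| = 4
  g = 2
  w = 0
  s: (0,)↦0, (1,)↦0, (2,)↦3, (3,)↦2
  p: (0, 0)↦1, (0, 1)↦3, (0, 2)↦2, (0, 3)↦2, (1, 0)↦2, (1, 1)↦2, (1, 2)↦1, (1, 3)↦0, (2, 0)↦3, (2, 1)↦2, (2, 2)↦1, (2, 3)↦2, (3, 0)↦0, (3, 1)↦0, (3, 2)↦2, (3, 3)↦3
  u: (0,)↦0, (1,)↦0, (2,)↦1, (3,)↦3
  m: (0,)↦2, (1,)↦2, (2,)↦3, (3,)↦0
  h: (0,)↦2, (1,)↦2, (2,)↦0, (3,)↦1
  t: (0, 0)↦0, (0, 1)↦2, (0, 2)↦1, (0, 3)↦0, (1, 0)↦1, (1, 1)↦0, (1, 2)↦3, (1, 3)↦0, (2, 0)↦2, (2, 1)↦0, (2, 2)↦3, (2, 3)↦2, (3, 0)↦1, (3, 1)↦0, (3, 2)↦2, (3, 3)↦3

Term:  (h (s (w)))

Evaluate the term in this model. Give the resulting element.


value = 2

  w = 0
  (s (w)) = s(0,) = 0
  (h (s (w))) = h(0,) = 2


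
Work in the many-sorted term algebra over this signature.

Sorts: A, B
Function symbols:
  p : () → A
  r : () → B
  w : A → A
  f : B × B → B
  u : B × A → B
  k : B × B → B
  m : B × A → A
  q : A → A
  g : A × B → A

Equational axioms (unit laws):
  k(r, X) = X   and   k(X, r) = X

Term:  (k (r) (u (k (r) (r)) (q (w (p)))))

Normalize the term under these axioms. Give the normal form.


1. (k (r) (u (k (r) (r)) (q (w (p)))))  →  (u (k (r) (r)) (q (w (p))))
2. (u (k (r) (r)) (q (w (p))))  →  (u (r) (q (w (p))))

normal form = (u (r) (q (w (p))))


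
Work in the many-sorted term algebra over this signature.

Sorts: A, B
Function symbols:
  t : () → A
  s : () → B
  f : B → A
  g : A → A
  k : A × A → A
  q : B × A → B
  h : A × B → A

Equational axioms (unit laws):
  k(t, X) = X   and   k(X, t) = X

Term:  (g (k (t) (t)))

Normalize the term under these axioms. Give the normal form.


normal form = (g (t))

1. (g (k (t) (t)))  →  (g (t))


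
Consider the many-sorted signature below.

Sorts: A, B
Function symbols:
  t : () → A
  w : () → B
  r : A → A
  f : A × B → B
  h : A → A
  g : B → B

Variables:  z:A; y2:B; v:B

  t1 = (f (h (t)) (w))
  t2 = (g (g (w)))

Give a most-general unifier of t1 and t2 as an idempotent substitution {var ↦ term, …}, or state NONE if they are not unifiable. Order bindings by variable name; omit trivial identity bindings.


head clash or occurs-check failure — not unifiable

NONE (not unifiable)


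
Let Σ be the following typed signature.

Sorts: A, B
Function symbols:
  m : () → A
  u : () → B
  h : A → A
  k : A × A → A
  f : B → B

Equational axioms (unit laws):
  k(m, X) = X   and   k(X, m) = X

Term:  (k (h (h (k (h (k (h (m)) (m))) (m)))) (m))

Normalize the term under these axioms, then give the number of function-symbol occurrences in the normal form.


1. (k (h (h (k (h (k (h (m)) (m))) (m)))) (m))  →  (h (h (k (h (k (h (m)) (m))) (m))))
2. (h (h (k (h (k (h (m)) (m))) (m))))  →  (h (h (h (k (h (m)) (m)))))
3. (h (h (h (k (h (m)) (m)))))  →  (h (h (h (h (m)))))
normal form: (h (h (h (h (m)))))

size = 5


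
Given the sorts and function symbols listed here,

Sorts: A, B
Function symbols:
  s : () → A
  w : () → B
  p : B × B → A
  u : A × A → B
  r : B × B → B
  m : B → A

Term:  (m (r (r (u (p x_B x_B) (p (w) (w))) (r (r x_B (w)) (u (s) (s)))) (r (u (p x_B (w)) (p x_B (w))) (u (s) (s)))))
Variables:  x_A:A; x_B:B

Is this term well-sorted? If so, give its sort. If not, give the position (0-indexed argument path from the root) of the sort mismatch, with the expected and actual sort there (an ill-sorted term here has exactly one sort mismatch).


well-sorted; sort = A

          x_B : B
          x_B : B
        (p x_B x_B) : A
          (w) : B
          (w) : B
        (p (w) (w)) : A
      (u (p x_B x_B) (p (w) (w))) : B
          x_B : B
          (w) : B
        (r x_B (w)) : B
          (s) : A
          (s) : A
        (u (s) (s)) : B
      (r (r x_B (w)) (u (s) (s))) : B
    (r (u (p x_B x_B) (p (w) (w))) (r (r x_B (w)) (u (s) (s)))) : B
          x_B : B
          (w) : B
        (p x_B (w)) : A
          x_B : B
          (w) : B
        (p x_B (w)) : A
      (u (p x_B (w)) (p x_B (w))) : B
        (s) : A
        (s) : A
      (u (s) (s)) : B
    (r (u (p x_B (w)) (p x_B (w))) (u (s) (s))) : B
  (r (r (u (p x_B x_B) (p (w) (w))) (r (r x_B (w)) (u (s) (s)))) (r (u (p x_B (w)) (p x_B (w))) (u (s) (s)))) : B
(m (r (r (u (p x_B x_B) (p (w) (w))) (r (r x_B (w)) (u (s) (s)))) (r (u (p x_B (w)) (p x_B (w))) (u (s) (s))))) : A


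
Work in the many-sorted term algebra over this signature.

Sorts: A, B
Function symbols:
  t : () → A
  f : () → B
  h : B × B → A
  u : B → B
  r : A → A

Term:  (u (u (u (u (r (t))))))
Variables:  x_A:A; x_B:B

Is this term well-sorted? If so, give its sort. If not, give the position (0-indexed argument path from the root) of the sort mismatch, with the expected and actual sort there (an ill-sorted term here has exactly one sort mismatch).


          (t) : A
        (r (t)) : A
      (u (r (t))) : ✗ arg 0 at [0, 0, 0, 0] has sort A, expected B

ill-sorted at position [0, 0, 0, 0]: expected B, got A


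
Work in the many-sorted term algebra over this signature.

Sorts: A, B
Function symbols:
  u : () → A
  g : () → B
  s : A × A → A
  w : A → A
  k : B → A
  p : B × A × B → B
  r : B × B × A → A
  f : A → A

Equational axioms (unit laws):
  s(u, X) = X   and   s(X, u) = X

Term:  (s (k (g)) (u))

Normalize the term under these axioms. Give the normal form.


1. (s (k (g)) (u))  →  (k (g))

normal form = (k (g))


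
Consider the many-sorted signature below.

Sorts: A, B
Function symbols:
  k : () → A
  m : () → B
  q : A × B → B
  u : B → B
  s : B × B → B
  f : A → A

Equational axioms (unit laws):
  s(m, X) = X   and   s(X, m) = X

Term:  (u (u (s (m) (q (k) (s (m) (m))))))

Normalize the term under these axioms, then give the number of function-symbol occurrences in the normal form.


size = 5

1. (u (u (s (m) (q (k) (s (m) (m))))))  →  (u (u (q (k) (s (m) (m)))))
2. (u (u (q (k) (s (m) (m)))))  →  (u (u (q (k) (m))))
normal form: (u (u (q (k) (m))))


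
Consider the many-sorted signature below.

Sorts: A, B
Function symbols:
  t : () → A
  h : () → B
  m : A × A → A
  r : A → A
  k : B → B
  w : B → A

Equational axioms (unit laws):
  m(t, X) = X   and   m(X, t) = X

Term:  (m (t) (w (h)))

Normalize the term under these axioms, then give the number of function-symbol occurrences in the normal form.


size = 2

1. (m (t) (w (h)))  →  (w (h))
normal form: (w (h))


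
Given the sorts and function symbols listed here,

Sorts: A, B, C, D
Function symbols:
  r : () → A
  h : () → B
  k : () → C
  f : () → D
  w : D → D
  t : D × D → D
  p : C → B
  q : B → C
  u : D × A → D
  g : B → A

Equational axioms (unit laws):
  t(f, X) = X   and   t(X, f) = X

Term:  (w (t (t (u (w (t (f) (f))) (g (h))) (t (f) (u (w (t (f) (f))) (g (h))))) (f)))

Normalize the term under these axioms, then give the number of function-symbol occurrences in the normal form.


size = 12

1. (w (t (t (u (w (t (f) (f))) (g (h))) (t (f) (u (w (t (f) (f))) (g (h))))) (f)))  →  (w (t (u (w (t (f) (f))) (g (h))) (t (f) (u (w (t (f) (f))) (g (h))))))
2. (w (t (u (w (t (f) (f))) (g (h))) (t (f) (u (w (t (f) (f))) (g (h))))))  →  (w (t (u (w (f)) (g (h))) (t (f) (u (w (t (f) (f))) (g (h))))))
3. (w (t (u (w (f)) (g (h))) (t (f) (u (w (t (f) (f))) (g (h))))))  →  (w (t (u (w (f)) (g (h))) (u (w (t (f) (f))) (g (h)))))
4. (w (t (u (w (f)) (g (h))) (u (w (t (f) (f))) (g (h)))))  →  (w (t (u (w (f)) (g (h))) (u (w (f)) (g (h)))))
normal form: (w (t (u (w (f)) (g (h))) (u (w (f)) (g (h)))))


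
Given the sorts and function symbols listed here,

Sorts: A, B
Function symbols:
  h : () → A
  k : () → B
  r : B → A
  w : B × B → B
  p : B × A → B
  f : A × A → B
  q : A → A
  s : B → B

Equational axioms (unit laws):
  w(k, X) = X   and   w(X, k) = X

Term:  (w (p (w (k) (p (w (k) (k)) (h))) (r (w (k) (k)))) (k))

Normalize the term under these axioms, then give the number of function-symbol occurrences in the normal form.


size = 6

1. (w (p (w (k) (p (w (k) (k)) (h))) (r (w (k) (k)))) (k))  →  (p (w (k) (p (w (k) (k)) (h))) (r (w (k) (k))))
2. (p (w (k) (p (w (k) (k)) (h))) (r (w (k) (k))))  →  (p (p (w (k) (k)) (h)) (r (w (k) (k))))
3. (p (p (w (k) (k)) (h)) (r (w (k) (k))))  →  (p (p (k) (h)) (r (w (k) (k))))
4. (p (p (k) (h)) (r (w (k) (k))))  →  (p (p (k) (h)) (r (k)))
normal form: (p (p (k) (h)) (r (k)))


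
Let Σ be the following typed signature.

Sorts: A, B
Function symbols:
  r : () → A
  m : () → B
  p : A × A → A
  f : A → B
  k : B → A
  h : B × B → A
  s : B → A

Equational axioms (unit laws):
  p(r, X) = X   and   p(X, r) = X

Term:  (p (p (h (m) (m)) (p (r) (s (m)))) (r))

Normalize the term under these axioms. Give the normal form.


normal form = (p (h (m) (m)) (s (m)))

1. (p (p (h (m) (m)) (p (r) (s (m)))) (r))  →  (p (h (m) (m)) (p (r) (s (m))))
2. (p (h (m) (m)) (p (r) (s (m))))  →  (p (h (m) (m)) (s (m)))


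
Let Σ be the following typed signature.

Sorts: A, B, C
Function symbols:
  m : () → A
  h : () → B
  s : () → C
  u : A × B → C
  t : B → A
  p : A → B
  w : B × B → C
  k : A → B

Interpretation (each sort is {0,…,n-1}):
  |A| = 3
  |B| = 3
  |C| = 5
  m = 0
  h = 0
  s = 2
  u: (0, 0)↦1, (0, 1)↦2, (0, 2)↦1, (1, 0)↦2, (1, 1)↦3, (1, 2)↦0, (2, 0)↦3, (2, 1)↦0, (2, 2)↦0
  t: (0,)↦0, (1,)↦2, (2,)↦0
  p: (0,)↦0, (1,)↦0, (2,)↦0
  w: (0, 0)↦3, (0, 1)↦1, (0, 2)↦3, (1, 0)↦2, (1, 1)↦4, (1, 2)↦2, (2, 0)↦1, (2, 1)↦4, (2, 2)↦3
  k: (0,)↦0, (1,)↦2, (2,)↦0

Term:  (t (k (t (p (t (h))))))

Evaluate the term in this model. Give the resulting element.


  h = 0
  (t (h)) = t(0,) = 0
  (p (t (h))) = p(0,) = 0
  (t (p (t (h)))) = t(0,) = 0
  (k (t (p (t (h))))) = k(0,) = 0
  (t (k (t (p (t (h)))))) = t(0,) = 0

value = 0


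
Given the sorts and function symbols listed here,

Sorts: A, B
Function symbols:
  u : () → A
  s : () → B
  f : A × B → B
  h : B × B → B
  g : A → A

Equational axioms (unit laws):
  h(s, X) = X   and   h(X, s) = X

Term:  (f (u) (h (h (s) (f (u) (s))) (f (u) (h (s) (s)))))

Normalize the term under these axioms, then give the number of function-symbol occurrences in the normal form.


1. (f (u) (h (h (s) (f (u) (s))) (f (u) (h (s) (s)))))  →  (f (u) (h (f (u) (s)) (f (u) (h (s) (s)))))
2. (f (u) (h (f (u) (s)) (f (u) (h (s) (s)))))  →  (f (u) (h (f (u) (s)) (f (u) (s))))
normal form: (f (u) (h (f (u) (s)) (f (u) (s))))

size = 9


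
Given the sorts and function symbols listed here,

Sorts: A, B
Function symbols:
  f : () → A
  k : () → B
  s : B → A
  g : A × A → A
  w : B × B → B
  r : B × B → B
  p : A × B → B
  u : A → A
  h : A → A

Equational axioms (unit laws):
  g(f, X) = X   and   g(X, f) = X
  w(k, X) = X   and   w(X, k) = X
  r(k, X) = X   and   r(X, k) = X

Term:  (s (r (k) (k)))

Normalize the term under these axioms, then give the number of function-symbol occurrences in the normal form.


1. (s (r (k) (k)))  →  (s (k))
normal form: (s (k))

size = 2


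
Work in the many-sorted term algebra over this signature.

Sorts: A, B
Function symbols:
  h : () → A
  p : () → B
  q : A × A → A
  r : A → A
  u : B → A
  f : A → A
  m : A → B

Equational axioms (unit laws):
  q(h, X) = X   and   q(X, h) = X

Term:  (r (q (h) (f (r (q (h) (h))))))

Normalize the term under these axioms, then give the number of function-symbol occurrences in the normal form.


size = 4

1. (r (q (h) (f (r (q (h) (h))))))  →  (r (f (r (q (h) (h)))))
2. (r (f (r (q (h) (h)))))  →  (r (f (r (h))))
normal form: (r (f (r (h))))
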